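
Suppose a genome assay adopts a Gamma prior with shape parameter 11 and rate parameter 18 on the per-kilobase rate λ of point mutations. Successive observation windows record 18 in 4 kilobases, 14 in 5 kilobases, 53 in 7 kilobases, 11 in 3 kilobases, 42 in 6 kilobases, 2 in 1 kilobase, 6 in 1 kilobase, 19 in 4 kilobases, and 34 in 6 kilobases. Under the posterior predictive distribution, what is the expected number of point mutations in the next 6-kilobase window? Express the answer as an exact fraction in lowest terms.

Total count: 18 + 14 + 53 + 11 + 42 + 2 + 6 + 19 + 34 = 199.
Total exposure: 4 + 5 + 7 + 3 + 6 + 1 + 1 + 4 + 6 = 37 kilobases.
The Gamma prior is conjugate for the Poisson rate, so λ | data ~ Gamma(11+199, 18+37) = Gamma(210, 55).
Predictive mean over a 6-kilobase window = T·E[λ|data] = 6·210/55 = 252/11.

252/11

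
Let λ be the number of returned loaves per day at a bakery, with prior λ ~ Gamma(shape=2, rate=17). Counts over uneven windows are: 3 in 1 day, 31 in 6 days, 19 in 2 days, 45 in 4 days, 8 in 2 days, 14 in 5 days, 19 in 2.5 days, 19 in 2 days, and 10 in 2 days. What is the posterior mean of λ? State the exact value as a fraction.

340/87

Total count: 3 + 31 + 19 + 45 + 8 + 14 + 19 + 19 + 10 = 168.
Total exposure: 1 + 6 + 2 + 4 + 2 + 5 + 2.5 + 2 + 2 = 26.5 days.
By Gamma–Poisson conjugacy, the posterior is Gamma(α + Σx, β + Σt) = Gamma(2 + 168, 17 + 26.5) = Gamma(170, 87/2).
Posterior mean = α'/β' = 170/(87/2) = 340/87.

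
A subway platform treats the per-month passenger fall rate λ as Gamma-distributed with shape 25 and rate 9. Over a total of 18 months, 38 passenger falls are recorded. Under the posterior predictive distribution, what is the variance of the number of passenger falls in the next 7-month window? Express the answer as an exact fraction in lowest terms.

Total count 38 over total exposure 18 months.
The Gamma prior is conjugate for the Poisson rate, so λ | data ~ Gamma(25+38, 9+18) = Gamma(63, 27).
The posterior predictive for a window of length T is Negative Binomial with variance T·α'·(β'+T)/β'² = 7·63·34/729 = 1666/81.

1666/81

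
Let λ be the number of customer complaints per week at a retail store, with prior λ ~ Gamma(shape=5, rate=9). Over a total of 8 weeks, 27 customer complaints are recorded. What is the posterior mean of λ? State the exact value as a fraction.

Total count 27 over total exposure 8 weeks.
Posterior: α' = 5 + 27 = 32, β' = 9 + 8 = 17.
Posterior mean = α'/β' = 32/17.

32/17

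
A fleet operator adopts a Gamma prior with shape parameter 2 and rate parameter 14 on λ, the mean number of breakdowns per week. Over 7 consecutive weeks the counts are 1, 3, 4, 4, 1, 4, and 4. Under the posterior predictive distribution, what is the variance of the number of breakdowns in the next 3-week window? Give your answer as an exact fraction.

Total count: 1 + 3 + 4 + 4 + 1 + 4 + 4 = 21.
Total exposure: 7 weeks.
Posterior: α' = 2 + 21 = 23, β' = 14 + 7 = 21.
The posterior predictive for a window of length T is Negative Binomial with variance T·α'·(β'+T)/β'² = 3·23·24/441 = 184/49.

184/49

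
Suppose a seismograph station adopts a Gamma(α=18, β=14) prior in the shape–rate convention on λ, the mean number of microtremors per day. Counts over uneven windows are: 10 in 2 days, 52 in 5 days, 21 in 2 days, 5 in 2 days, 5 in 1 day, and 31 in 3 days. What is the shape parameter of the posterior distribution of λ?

142

Total count: 10 + 52 + 21 + 5 + 5 + 31 = 124.
Total exposure: 2 + 5 + 2 + 2 + 1 + 3 = 15 days.
By Gamma–Poisson conjugacy, the posterior is Gamma(α + Σx, β + Σt) = Gamma(18 + 124, 14 + 15) = Gamma(142, 29).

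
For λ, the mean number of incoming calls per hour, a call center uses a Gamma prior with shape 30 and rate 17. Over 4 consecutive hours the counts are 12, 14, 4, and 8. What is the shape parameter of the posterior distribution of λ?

Total count: 12 + 14 + 4 + 8 = 38.
Total exposure: 4 hours.
Gamma(α, β) with Poisson data over total exposure Σt gives posterior Gamma(α+Σx, β+Σt) = Gamma(68, 21).

68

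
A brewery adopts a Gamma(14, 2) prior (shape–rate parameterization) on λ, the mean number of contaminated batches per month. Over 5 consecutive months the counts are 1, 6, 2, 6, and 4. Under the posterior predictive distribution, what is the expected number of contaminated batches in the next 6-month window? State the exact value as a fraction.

Total count: 1 + 6 + 2 + 6 + 4 = 19.
Total exposure: 5 months.
Gamma(α, β) with Poisson data over total exposure Σt gives posterior Gamma(α+Σx, β+Σt) = Gamma(33, 7).
Predictive mean over a 6-month window = T·E[λ|data] = 6·33/7 = 198/7.

198/7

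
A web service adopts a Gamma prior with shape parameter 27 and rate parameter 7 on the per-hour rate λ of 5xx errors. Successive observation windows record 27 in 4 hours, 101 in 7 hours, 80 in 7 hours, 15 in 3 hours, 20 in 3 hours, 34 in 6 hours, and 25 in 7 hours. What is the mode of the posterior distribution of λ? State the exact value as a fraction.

82/11

Total count: 27 + 101 + 80 + 15 + 20 + 34 + 25 = 302.
Total exposure: 4 + 7 + 7 + 3 + 3 + 6 + 7 = 37 hours.
Gamma(α, β) with Poisson data over total exposure Σt gives posterior Gamma(α+Σx, β+Σt) = Gamma(329, 44).
Posterior mode = (α'−1)/β' = 328/44 = 82/11.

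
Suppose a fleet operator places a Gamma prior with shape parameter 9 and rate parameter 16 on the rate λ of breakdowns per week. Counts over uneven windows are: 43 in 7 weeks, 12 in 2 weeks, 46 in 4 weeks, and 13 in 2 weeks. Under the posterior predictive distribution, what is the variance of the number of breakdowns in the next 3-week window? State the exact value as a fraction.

12546/961

Total count: 43 + 12 + 46 + 13 = 114.
Total exposure: 7 + 2 + 4 + 2 = 15 weeks.
The Gamma prior is conjugate for the Poisson rate, so λ | data ~ Gamma(9+114, 16+15) = Gamma(123, 31).
The posterior predictive for a window of length T is Negative Binomial with variance T·α'·(β'+T)/β'² = 3·123·34/961 = 12546/961.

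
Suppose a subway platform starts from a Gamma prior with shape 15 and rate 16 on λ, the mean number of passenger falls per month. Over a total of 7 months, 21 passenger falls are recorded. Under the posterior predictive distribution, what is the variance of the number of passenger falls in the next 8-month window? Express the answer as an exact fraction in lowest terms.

8928/529

Total count 21 over total exposure 7 months.
The Gamma prior is conjugate for the Poisson rate, so λ | data ~ Gamma(15+21, 16+7) = Gamma(36, 23).
The posterior predictive for a window of length T is Negative Binomial with variance T·α'·(β'+T)/β'² = 8·36·31/529 = 8928/529.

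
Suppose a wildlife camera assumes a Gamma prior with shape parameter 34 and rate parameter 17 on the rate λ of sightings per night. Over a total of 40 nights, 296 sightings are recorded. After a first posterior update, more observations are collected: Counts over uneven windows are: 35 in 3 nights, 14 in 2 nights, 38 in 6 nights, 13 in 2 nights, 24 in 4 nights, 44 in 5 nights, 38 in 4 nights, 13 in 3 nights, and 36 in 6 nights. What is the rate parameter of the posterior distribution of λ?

Total count 296 over total exposure 40 nights.
After the first batch: Gamma(34 + 296, 17 + 40) = Gamma(330, 57).
Total count: 35 + 14 + 38 + 13 + 24 + 44 + 38 + 13 + 36 = 255.
Total exposure: 3 + 2 + 6 + 2 + 4 + 5 + 4 + 3 + 6 = 35 nights.
After the second batch: Gamma(330 + 255, 57 + 35) = Gamma(585, 92).

92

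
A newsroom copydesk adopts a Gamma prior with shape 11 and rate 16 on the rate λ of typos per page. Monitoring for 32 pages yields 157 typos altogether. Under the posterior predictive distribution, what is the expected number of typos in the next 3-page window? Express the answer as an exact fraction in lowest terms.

21/2

Total count 157 over total exposure 32 pages.
Posterior: α' = 11 + 157 = 168, β' = 16 + 32 = 48.
Predictive mean over a 3-page window = T·E[λ|data] = 3·168/48 = 21/2.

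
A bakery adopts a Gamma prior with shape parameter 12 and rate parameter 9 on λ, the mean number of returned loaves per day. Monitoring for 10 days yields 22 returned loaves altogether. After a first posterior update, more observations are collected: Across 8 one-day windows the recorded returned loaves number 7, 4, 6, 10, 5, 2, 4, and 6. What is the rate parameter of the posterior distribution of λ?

Total count 22 over total exposure 10 days.
After the first batch: Gamma(12 + 22, 9 + 10) = Gamma(34, 19).
Total count: 7 + 4 + 6 + 10 + 5 + 2 + 4 + 6 = 44.
Total exposure: 8 days.
After the second batch: Gamma(34 + 44, 19 + 8) = Gamma(78, 27).

27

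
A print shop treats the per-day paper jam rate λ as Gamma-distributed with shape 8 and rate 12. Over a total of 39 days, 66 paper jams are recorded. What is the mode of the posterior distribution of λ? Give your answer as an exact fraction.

Total count 66 over total exposure 39 days.
Gamma(α, β) with Poisson data over total exposure Σt gives posterior Gamma(α+Σx, β+Σt) = Gamma(74, 51).
Posterior mode = (α'−1)/β' = 73/51.

73/51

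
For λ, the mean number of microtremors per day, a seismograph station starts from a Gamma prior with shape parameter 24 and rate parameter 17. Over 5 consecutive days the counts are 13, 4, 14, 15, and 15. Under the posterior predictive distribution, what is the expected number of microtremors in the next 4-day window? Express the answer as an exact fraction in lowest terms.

Total count: 13 + 4 + 14 + 15 + 15 = 61.
Total exposure: 5 days.
Posterior: α' = 24 + 61 = 85, β' = 17 + 5 = 22.
Predictive mean over a 4-day window = T·E[λ|data] = 4·85/22 = 170/11.

170/11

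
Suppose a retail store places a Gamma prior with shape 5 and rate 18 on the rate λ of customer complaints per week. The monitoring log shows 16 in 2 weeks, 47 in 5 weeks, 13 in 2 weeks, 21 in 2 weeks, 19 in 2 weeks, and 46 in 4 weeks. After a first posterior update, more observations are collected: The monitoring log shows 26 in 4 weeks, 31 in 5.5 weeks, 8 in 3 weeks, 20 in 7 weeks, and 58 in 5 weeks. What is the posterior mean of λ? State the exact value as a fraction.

Total count: 16 + 47 + 13 + 21 + 19 + 46 = 162.
Total exposure: 2 + 5 + 2 + 2 + 2 + 4 = 17 weeks.
After the first batch: Gamma(5 + 162, 18 + 17) = Gamma(167, 35).
Total count: 26 + 31 + 8 + 20 + 58 = 143.
Total exposure: 4 + 5.5 + 3 + 7 + 5 = 24.5 weeks.
After the second batch: Gamma(167 + 143, 35 + 24.5) = Gamma(310, 119/2).
Posterior mean = α'/β' = 310/(119/2) = 620/119.

620/119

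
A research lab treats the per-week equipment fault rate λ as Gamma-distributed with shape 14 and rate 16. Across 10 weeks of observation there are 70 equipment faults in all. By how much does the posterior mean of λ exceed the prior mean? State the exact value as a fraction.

245/104

Total count 70 over total exposure 10 weeks.
Posterior: α' = 14 + 70 = 84, β' = 16 + 10 = 26.
Posterior mean = 84/26 = 42/13; prior mean = 14/16 = 7/8. Difference = 42/13 − 7/8 = 245/104.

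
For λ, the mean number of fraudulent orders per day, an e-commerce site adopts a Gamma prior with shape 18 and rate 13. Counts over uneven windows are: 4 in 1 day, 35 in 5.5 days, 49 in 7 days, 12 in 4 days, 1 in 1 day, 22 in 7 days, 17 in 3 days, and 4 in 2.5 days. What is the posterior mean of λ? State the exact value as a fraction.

Total count: 4 + 35 + 49 + 12 + 1 + 22 + 17 + 4 = 144.
Total exposure: 1 + 5.5 + 7 + 4 + 1 + 7 + 3 + 2.5 = 31 days.
Conjugate update: add total count to the shape and total exposure to the rate, giving Gamma(162, 44).
Posterior mean = α'/β' = 162/44 = 81/22.

81/22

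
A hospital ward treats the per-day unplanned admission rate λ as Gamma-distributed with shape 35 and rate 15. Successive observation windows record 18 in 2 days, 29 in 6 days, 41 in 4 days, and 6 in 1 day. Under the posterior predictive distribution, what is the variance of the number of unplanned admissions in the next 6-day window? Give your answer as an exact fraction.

6579/196

Total count: 18 + 29 + 41 + 6 = 94.
Total exposure: 2 + 6 + 4 + 1 = 13 days.
Conjugate update: add total count to the shape and total exposure to the rate, giving Gamma(129, 28).
The posterior predictive for a window of length T is Negative Binomial with variance T·α'·(β'+T)/β'² = 6·129·34/784 = 6579/196.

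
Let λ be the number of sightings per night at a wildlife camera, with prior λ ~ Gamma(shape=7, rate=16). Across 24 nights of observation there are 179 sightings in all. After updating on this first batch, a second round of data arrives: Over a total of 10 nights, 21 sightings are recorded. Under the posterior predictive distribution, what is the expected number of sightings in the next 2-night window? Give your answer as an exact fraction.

207/25

Total count 179 over total exposure 24 nights.
After the first batch: Gamma(7 + 179, 16 + 24) = Gamma(186, 40).
Total count 21 over total exposure 10 nights.
After the second batch: Gamma(186 + 21, 40 + 10) = Gamma(207, 50).
Predictive mean over a 2-night window = T·E[λ|data] = 2·207/50 = 207/25.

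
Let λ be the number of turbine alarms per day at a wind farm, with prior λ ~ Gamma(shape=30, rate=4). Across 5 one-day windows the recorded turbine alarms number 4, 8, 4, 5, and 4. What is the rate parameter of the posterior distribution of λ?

9

Total count: 4 + 8 + 4 + 5 + 4 = 25.
Total exposure: 5 days.
Posterior: α' = 30 + 25 = 55, β' = 4 + 5 = 9.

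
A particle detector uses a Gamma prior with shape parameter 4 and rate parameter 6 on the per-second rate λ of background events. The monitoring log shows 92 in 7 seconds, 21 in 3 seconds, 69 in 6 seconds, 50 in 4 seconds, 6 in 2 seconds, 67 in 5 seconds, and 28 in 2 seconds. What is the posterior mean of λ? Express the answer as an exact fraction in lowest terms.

337/35

Total count: 92 + 21 + 69 + 50 + 6 + 67 + 28 = 333.
Total exposure: 7 + 3 + 6 + 4 + 2 + 5 + 2 = 29 seconds.
Posterior: α' = 4 + 333 = 337, β' = 6 + 29 = 35.
Posterior mean = α'/β' = 337/35.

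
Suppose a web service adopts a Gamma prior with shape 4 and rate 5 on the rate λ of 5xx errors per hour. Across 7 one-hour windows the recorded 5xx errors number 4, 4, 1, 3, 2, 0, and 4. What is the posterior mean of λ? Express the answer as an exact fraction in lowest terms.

11/6

Total count: 4 + 4 + 1 + 3 + 2 + 0 + 4 = 18.
Total exposure: 7 hours.
Gamma(α, β) with Poisson data over total exposure Σt gives posterior Gamma(α+Σx, β+Σt) = Gamma(22, 12).
Posterior mean = α'/β' = 22/12 = 11/6.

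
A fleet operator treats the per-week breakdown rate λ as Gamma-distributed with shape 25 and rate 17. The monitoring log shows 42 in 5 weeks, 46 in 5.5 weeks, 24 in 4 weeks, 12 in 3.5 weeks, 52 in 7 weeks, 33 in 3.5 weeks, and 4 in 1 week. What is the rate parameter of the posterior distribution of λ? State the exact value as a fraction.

Total count: 42 + 46 + 24 + 12 + 52 + 33 + 4 = 213.
Total exposure: 5 + 5.5 + 4 + 3.5 + 7 + 3.5 + 1 = 29.5 weeks.
Posterior: α' = 25 + 213 = 238, β' = 17 + 29.5 = 93/2.

93/2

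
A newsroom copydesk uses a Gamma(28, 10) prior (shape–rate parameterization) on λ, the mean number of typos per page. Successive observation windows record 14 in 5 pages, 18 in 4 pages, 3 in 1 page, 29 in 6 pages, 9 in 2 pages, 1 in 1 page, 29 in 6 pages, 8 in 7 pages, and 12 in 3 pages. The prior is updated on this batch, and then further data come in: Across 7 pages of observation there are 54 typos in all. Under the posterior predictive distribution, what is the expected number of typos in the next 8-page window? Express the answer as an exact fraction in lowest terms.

410/13

Total count: 14 + 18 + 3 + 29 + 9 + 1 + 29 + 8 + 12 = 123.
Total exposure: 5 + 4 + 1 + 6 + 2 + 1 + 6 + 7 + 3 = 35 pages.
After the first batch: Gamma(28 + 123, 10 + 35) = Gamma(151, 45).
Total count 54 over total exposure 7 pages.
After the second batch: Gamma(151 + 54, 45 + 7) = Gamma(205, 52).
Predictive mean over an 8-page window = T·E[λ|data] = 8·205/52 = 410/13.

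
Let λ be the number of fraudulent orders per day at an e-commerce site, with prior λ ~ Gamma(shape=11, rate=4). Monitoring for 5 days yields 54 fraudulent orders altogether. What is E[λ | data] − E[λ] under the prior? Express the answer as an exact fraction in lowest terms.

161/36

Total count 54 over total exposure 5 days.
By Gamma–Poisson conjugacy, the posterior is Gamma(α + Σx, β + Σt) = Gamma(11 + 54, 4 + 5) = Gamma(65, 9).
Posterior mean = 65/9 = 65/9; prior mean = 11/4 = 11/4. Difference = 65/9 − 11/4 = 161/36.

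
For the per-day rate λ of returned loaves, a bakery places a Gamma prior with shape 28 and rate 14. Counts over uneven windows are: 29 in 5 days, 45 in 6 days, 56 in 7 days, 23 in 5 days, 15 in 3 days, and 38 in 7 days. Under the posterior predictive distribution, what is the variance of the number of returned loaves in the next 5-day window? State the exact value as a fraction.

Total count: 29 + 45 + 56 + 23 + 15 + 38 = 206.
Total exposure: 5 + 6 + 7 + 5 + 3 + 7 = 33 days.
By Gamma–Poisson conjugacy, the posterior is Gamma(α + Σx, β + Σt) = Gamma(28 + 206, 14 + 33) = Gamma(234, 47).
The posterior predictive for a window of length T is Negative Binomial with variance T·α'·(β'+T)/β'² = 5·234·52/2209 = 60840/2209.

60840/2209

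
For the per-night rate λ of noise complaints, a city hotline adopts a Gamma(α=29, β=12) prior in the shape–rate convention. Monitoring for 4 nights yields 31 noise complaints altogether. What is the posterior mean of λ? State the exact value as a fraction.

Total count 31 over total exposure 4 nights.
Posterior: α' = 29 + 31 = 60, β' = 12 + 4 = 16.
Posterior mean = α'/β' = 60/16 = 15/4.

15/4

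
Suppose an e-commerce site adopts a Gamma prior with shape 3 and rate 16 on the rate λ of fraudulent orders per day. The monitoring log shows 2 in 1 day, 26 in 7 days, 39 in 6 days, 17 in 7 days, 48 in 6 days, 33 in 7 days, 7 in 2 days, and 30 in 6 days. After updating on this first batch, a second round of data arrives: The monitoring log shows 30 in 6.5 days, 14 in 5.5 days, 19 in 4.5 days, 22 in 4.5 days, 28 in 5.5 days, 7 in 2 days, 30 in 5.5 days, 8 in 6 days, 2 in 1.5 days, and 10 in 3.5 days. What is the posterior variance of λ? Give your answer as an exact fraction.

375/10609

Total count: 2 + 26 + 39 + 17 + 48 + 33 + 7 + 30 = 202.
Total exposure: 1 + 7 + 6 + 7 + 6 + 7 + 2 + 6 = 42 days.
After the first batch: Gamma(3 + 202, 16 + 42) = Gamma(205, 58).
Total count: 30 + 14 + 19 + 22 + 28 + 7 + 30 + 8 + 2 + 10 = 170.
Total exposure: 6.5 + 5.5 + 4.5 + 4.5 + 5.5 + 2 + 5.5 + 6 + 1.5 + 3.5 = 45 days.
After the second batch: Gamma(205 + 170, 58 + 45) = Gamma(375, 103).
Posterior variance = α'/β'² = 375/10609.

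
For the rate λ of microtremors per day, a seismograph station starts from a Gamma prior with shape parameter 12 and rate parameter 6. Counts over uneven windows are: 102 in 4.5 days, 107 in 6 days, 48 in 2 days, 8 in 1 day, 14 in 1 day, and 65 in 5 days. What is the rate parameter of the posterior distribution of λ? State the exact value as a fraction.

Total count: 102 + 107 + 48 + 8 + 14 + 65 = 344.
Total exposure: 4.5 + 6 + 2 + 1 + 1 + 5 = 19.5 days.
Gamma(α, β) with Poisson data over total exposure Σt gives posterior Gamma(α+Σx, β+Σt) = Gamma(356, 51/2).

51/2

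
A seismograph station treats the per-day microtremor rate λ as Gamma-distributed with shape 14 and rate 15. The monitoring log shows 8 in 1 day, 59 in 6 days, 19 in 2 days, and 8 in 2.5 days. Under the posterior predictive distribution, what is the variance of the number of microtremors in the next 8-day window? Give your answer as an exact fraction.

Total count: 8 + 59 + 19 + 8 = 94.
Total exposure: 1 + 6 + 2 + 2.5 = 11.5 days.
Gamma(α, β) with Poisson data over total exposure Σt gives posterior Gamma(α+Σx, β+Σt) = Gamma(108, 53/2).
The posterior predictive for a window of length T is Negative Binomial with variance T·α'·(β'+T)/β'² = 8·108·(69/2)/(2809/4) = 119232/2809.

119232/2809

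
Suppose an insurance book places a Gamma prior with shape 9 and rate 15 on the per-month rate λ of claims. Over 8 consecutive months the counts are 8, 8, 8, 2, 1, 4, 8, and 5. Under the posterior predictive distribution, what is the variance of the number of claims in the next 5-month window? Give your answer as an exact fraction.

7420/529

Total count: 8 + 8 + 8 + 2 + 1 + 4 + 8 + 5 = 44.
Total exposure: 8 months.
Gamma(α, β) with Poisson data over total exposure Σt gives posterior Gamma(α+Σx, β+Σt) = Gamma(53, 23).
The posterior predictive for a window of length T is Negative Binomial with variance T·α'·(β'+T)/β'² = 5·53·28/529 = 7420/529.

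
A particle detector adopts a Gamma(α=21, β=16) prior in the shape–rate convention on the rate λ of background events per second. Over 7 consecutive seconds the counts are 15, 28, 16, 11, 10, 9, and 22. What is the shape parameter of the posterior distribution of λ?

132

Total count: 15 + 28 + 16 + 11 + 10 + 9 + 22 = 111.
Total exposure: 7 seconds.
By Gamma–Poisson conjugacy, the posterior is Gamma(α + Σx, β + Σt) = Gamma(21 + 111, 16 + 7) = Gamma(132, 23).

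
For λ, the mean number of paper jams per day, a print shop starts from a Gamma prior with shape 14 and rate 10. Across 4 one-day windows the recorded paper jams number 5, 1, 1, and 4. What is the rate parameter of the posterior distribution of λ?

14

Total count: 5 + 1 + 1 + 4 = 11.
Total exposure: 4 days.
Conjugate update: add total count to the shape and total exposure to the rate, giving Gamma(25, 14).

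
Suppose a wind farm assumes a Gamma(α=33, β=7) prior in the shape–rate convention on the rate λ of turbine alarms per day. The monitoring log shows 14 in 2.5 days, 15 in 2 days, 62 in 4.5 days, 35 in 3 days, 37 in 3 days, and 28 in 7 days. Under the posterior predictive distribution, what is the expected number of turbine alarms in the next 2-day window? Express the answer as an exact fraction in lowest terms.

448/29

Total count: 14 + 15 + 62 + 35 + 37 + 28 = 191.
Total exposure: 2.5 + 2 + 4.5 + 3 + 3 + 7 = 22 days.
By Gamma–Poisson conjugacy, the posterior is Gamma(α + Σx, β + Σt) = Gamma(33 + 191, 7 + 22) = Gamma(224, 29).
Predictive mean over a 2-day window = T·E[λ|data] = 2·224/29 = 448/29.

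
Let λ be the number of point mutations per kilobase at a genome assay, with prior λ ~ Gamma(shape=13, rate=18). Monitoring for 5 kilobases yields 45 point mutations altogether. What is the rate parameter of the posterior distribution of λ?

Total count 45 over total exposure 5 kilobases.
By Gamma–Poisson conjugacy, the posterior is Gamma(α + Σx, β + Σt) = Gamma(13 + 45, 18 + 5) = Gamma(58, 23).

23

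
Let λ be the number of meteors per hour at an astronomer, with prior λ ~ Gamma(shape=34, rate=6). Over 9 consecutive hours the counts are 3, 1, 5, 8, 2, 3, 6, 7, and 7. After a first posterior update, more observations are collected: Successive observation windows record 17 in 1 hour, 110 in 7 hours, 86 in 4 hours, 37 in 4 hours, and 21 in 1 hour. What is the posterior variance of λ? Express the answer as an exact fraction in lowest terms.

Total count: 3 + 1 + 5 + 8 + 2 + 3 + 6 + 7 + 7 = 42.
Total exposure: 9 hours.
After the first batch: Gamma(34 + 42, 6 + 9) = Gamma(76, 15).
Total count: 17 + 110 + 86 + 37 + 21 = 271.
Total exposure: 1 + 7 + 4 + 4 + 1 = 17 hours.
After the second batch: Gamma(76 + 271, 15 + 17) = Gamma(347, 32).
Posterior variance = α'/β'² = 347/1024.

347/1024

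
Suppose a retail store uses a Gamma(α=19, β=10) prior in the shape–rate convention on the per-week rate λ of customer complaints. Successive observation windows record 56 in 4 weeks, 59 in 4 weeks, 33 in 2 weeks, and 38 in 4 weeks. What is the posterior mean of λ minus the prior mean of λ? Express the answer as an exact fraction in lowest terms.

Total count: 56 + 59 + 33 + 38 = 186.
Total exposure: 4 + 4 + 2 + 4 = 14 weeks.
Gamma(α, β) with Poisson data over total exposure Σt gives posterior Gamma(α+Σx, β+Σt) = Gamma(205, 24).
Posterior mean = 205/24 = 205/24; prior mean = 19/10 = 19/10. Difference = 205/24 − 19/10 = 797/120.

797/120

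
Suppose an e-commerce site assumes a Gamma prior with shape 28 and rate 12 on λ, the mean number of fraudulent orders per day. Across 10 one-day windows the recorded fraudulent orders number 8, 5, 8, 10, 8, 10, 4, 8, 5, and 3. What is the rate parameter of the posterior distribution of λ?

Total count: 8 + 5 + 8 + 10 + 8 + 10 + 4 + 8 + 5 + 3 = 69.
Total exposure: 10 days.
The Gamma prior is conjugate for the Poisson rate, so λ | data ~ Gamma(28+69, 12+10) = Gamma(97, 22).

22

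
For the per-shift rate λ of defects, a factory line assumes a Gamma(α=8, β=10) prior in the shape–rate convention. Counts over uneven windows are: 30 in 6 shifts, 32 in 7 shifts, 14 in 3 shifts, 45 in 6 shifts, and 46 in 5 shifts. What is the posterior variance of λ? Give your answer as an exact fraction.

175/1369

Total count: 30 + 32 + 14 + 45 + 46 = 167.
Total exposure: 6 + 7 + 3 + 6 + 5 = 27 shifts.
Conjugate update: add total count to the shape and total exposure to the rate, giving Gamma(175, 37).
Posterior variance = α'/β'² = 175/1369.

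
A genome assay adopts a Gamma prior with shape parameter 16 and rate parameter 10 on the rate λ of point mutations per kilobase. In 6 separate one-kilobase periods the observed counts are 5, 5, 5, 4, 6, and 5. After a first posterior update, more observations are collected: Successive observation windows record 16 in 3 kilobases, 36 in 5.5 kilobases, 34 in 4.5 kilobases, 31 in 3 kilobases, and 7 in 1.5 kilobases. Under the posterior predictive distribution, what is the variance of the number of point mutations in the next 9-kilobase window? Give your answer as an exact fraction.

260100/4489

Total count: 5 + 5 + 5 + 4 + 6 + 5 = 30.
Total exposure: 6 kilobases.
After the first batch: Gamma(16 + 30, 10 + 6) = Gamma(46, 16).
Total count: 16 + 36 + 34 + 31 + 7 = 124.
Total exposure: 3 + 5.5 + 4.5 + 3 + 1.5 = 17.5 kilobases.
After the second batch: Gamma(46 + 124, 16 + 17.5) = Gamma(170, 67/2).
The posterior predictive for a window of length T is Negative Binomial with variance T·α'·(β'+T)/β'² = 9·170·(85/2)/(4489/4) = 260100/4489.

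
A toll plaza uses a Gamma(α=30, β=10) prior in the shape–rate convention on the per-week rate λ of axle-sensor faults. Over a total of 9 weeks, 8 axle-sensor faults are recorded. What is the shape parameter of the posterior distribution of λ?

38

Total count 8 over total exposure 9 weeks.
Posterior: α' = 30 + 8 = 38, β' = 10 + 9 = 19.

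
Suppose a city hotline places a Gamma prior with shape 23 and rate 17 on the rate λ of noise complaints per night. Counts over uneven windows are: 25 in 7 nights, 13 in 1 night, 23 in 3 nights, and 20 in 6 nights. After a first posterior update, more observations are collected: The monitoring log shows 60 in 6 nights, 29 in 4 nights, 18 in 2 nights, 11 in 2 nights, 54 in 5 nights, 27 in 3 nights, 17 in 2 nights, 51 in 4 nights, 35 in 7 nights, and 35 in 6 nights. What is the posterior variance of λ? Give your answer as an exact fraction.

49/625

Total count: 25 + 13 + 23 + 20 = 81.
Total exposure: 7 + 1 + 3 + 6 = 17 nights.
After the first batch: Gamma(23 + 81, 17 + 17) = Gamma(104, 34).
Total count: 60 + 29 + 18 + 11 + 54 + 27 + 17 + 51 + 35 + 35 = 337.
Total exposure: 6 + 4 + 2 + 2 + 5 + 3 + 2 + 4 + 7 + 6 = 41 nights.
After the second batch: Gamma(104 + 337, 34 + 41) = Gamma(441, 75).
Posterior variance = α'/β'² = 441/5625 = 49/625.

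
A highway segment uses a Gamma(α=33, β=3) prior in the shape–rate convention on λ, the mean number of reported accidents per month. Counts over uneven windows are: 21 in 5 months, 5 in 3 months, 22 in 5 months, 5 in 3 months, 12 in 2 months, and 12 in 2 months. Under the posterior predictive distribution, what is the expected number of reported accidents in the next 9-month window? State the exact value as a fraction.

990/23

Total count: 21 + 5 + 22 + 5 + 12 + 12 = 77.
Total exposure: 5 + 3 + 5 + 3 + 2 + 2 = 20 months.
Conjugate update: add total count to the shape and total exposure to the rate, giving Gamma(110, 23).
Predictive mean over a 9-month window = T·E[λ|data] = 9·110/23 = 990/23.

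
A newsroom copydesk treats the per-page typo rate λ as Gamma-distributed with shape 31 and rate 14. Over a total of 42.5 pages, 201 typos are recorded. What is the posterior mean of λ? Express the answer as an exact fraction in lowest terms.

Total count 201 over total exposure 42.5 pages.
Gamma(α, β) with Poisson data over total exposure Σt gives posterior Gamma(α+Σx, β+Σt) = Gamma(232, 113/2).
Posterior mean = α'/β' = 232/(113/2) = 464/113.

464/113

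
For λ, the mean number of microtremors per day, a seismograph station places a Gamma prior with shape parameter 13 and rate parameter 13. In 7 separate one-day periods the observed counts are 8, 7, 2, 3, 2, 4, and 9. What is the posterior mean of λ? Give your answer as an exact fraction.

Total count: 8 + 7 + 2 + 3 + 2 + 4 + 9 = 35.
Total exposure: 7 days.
Conjugate update: add total count to the shape and total exposure to the rate, giving Gamma(48, 20).
Posterior mean = α'/β' = 48/20 = 12/5.

12/5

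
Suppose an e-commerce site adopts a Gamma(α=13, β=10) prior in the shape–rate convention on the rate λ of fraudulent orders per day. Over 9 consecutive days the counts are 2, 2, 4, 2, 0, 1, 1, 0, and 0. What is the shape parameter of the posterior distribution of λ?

25

Total count: 2 + 2 + 4 + 2 + 0 + 1 + 1 + 0 + 0 = 12.
Total exposure: 9 days.
The Gamma prior is conjugate for the Poisson rate, so λ | data ~ Gamma(13+12, 10+9) = Gamma(25, 19).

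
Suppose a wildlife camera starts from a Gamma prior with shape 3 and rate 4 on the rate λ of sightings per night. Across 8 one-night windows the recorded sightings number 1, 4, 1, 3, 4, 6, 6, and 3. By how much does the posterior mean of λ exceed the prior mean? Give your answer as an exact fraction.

11/6

Total count: 1 + 4 + 1 + 3 + 4 + 6 + 6 + 3 = 28.
Total exposure: 8 nights.
Conjugate update: add total count to the shape and total exposure to the rate, giving Gamma(31, 12).
Posterior mean = 31/12 = 31/12; prior mean = 3/4 = 3/4. Difference = 31/12 − 3/4 = 11/6.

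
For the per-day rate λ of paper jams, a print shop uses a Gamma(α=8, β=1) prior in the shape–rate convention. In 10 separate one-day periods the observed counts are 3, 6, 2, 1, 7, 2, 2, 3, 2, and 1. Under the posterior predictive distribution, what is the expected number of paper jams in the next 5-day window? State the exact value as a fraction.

185/11

Total count: 3 + 6 + 2 + 1 + 7 + 2 + 2 + 3 + 2 + 1 = 29.
Total exposure: 10 days.
The Gamma prior is conjugate for the Poisson rate, so λ | data ~ Gamma(8+29, 1+10) = Gamma(37, 11).
Predictive mean over a 5-day window = T·E[λ|data] = 5·37/11 = 185/11.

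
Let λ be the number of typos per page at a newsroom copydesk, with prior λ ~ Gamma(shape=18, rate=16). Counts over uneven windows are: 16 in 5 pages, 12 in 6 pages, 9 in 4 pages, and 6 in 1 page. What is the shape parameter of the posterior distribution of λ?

61

Total count: 16 + 12 + 9 + 6 = 43.
Total exposure: 5 + 6 + 4 + 1 = 16 pages.
Gamma(α, β) with Poisson data over total exposure Σt gives posterior Gamma(α+Σx, β+Σt) = Gamma(61, 32).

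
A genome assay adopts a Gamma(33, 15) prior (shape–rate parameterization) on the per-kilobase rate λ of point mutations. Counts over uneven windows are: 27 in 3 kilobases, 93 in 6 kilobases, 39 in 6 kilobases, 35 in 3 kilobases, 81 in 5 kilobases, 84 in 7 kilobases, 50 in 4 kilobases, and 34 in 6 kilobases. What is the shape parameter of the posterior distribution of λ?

476

Total count: 27 + 93 + 39 + 35 + 81 + 84 + 50 + 34 = 443.
Total exposure: 3 + 6 + 6 + 3 + 5 + 7 + 4 + 6 = 40 kilobases.
Posterior: α' = 33 + 443 = 476, β' = 15 + 40 = 55.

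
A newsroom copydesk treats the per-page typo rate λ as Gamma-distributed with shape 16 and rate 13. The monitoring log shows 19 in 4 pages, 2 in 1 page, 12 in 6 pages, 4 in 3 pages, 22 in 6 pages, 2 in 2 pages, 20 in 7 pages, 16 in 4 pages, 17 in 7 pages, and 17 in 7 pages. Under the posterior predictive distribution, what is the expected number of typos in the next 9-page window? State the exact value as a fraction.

441/20

Total count: 19 + 2 + 12 + 4 + 22 + 2 + 20 + 16 + 17 + 17 = 131.
Total exposure: 4 + 1 + 6 + 3 + 6 + 2 + 7 + 4 + 7 + 7 = 47 pages.
By Gamma–Poisson conjugacy, the posterior is Gamma(α + Σx, β + Σt) = Gamma(16 + 131, 13 + 47) = Gamma(147, 60).
Predictive mean over a 9-page window = T·E[λ|data] = 9·147/60 = 441/20.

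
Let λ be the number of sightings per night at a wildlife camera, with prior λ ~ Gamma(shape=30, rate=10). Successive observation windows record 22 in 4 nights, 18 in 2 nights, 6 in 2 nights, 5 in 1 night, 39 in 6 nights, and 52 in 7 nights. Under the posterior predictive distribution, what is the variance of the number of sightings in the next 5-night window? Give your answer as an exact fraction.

Total count: 22 + 18 + 6 + 5 + 39 + 52 = 142.
Total exposure: 4 + 2 + 2 + 1 + 6 + 7 = 22 nights.
Conjugate update: add total count to the shape and total exposure to the rate, giving Gamma(172, 32).
The posterior predictive for a window of length T is Negative Binomial with variance T·α'·(β'+T)/β'² = 5·172·37/1024 = 7955/256.

7955/256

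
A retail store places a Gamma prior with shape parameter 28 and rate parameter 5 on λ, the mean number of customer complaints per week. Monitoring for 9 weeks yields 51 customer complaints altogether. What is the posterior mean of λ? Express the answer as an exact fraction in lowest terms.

79/14

Total count 51 over total exposure 9 weeks.
The Gamma prior is conjugate for the Poisson rate, so λ | data ~ Gamma(28+51, 5+9) = Gamma(79, 14).
Posterior mean = α'/β' = 79/14.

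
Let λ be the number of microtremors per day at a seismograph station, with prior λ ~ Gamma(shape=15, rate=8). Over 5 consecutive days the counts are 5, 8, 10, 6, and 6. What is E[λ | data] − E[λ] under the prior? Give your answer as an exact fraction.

Total count: 5 + 8 + 10 + 6 + 6 = 35.
Total exposure: 5 days.
Posterior: α' = 15 + 35 = 50, β' = 8 + 5 = 13.
Posterior mean = 50/13 = 50/13; prior mean = 15/8 = 15/8. Difference = 50/13 − 15/8 = 205/104.

205/104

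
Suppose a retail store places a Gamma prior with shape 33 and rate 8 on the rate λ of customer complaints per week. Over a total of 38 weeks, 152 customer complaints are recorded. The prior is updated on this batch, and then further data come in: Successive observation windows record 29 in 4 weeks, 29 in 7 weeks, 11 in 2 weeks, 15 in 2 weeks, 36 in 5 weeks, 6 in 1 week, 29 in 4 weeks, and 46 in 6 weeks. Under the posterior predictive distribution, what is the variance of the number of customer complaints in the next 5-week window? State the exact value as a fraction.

158260/5929

Total count 152 over total exposure 38 weeks.
After the first batch: Gamma(33 + 152, 8 + 38) = Gamma(185, 46).
Total count: 29 + 29 + 11 + 15 + 36 + 6 + 29 + 46 = 201.
Total exposure: 4 + 7 + 2 + 2 + 5 + 1 + 4 + 6 = 31 weeks.
After the second batch: Gamma(185 + 201, 46 + 31) = Gamma(386, 77).
The posterior predictive for a window of length T is Negative Binomial with variance T·α'·(β'+T)/β'² = 5·386·82/5929 = 158260/5929.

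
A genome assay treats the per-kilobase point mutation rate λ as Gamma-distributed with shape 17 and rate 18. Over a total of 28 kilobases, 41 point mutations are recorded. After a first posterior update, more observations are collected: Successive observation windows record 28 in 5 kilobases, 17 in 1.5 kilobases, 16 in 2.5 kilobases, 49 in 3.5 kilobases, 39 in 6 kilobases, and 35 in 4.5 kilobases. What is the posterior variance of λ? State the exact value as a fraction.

242/4761

Total count 41 over total exposure 28 kilobases.
After the first batch: Gamma(17 + 41, 18 + 28) = Gamma(58, 46).
Total count: 28 + 17 + 16 + 49 + 39 + 35 = 184.
Total exposure: 5 + 1.5 + 2.5 + 3.5 + 6 + 4.5 = 23 kilobases.
After the second batch: Gamma(58 + 184, 46 + 23) = Gamma(242, 69).
Posterior variance = α'/β'² = 242/4761.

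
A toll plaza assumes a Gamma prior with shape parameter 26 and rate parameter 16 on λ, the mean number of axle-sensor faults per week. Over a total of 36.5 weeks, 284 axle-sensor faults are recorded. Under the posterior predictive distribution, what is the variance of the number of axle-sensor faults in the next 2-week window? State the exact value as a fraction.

27032/2205

Total count 284 over total exposure 36.5 weeks.
Gamma(α, β) with Poisson data over total exposure Σt gives posterior Gamma(α+Σx, β+Σt) = Gamma(310, 105/2).
The posterior predictive for a window of length T is Negative Binomial with variance T·α'·(β'+T)/β'² = 2·310·(109/2)/(11025/4) = 27032/2205.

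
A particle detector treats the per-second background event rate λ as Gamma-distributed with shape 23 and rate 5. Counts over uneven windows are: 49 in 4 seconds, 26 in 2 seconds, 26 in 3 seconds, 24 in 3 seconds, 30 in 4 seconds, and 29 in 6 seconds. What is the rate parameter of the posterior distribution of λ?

27

Total count: 49 + 26 + 26 + 24 + 30 + 29 = 184.
Total exposure: 4 + 2 + 3 + 3 + 4 + 6 = 22 seconds.
Conjugate update: add total count to the shape and total exposure to the rate, giving Gamma(207, 27).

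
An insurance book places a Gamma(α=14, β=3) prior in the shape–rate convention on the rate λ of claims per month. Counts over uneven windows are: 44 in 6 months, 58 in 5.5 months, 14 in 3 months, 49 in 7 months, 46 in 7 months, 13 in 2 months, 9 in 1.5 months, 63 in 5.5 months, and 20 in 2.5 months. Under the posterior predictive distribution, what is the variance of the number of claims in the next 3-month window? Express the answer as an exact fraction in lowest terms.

Total count: 44 + 58 + 14 + 49 + 46 + 13 + 9 + 63 + 20 = 316.
Total exposure: 6 + 5.5 + 3 + 7 + 7 + 2 + 1.5 + 5.5 + 2.5 = 40 months.
By Gamma–Poisson conjugacy, the posterior is Gamma(α + Σx, β + Σt) = Gamma(14 + 316, 3 + 40) = Gamma(330, 43).
The posterior predictive for a window of length T is Negative Binomial with variance T·α'·(β'+T)/β'² = 3·330·46/1849 = 45540/1849.

45540/1849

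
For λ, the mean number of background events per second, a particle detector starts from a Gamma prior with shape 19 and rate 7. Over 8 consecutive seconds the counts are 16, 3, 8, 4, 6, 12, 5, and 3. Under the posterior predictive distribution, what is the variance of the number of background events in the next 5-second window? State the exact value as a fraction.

304/9

Total count: 16 + 3 + 8 + 4 + 6 + 12 + 5 + 3 = 57.
Total exposure: 8 seconds.
Conjugate update: add total count to the shape and total exposure to the rate, giving Gamma(76, 15).
The posterior predictive for a window of length T is Negative Binomial with variance T·α'·(β'+T)/β'² = 5·76·20/225 = 304/9.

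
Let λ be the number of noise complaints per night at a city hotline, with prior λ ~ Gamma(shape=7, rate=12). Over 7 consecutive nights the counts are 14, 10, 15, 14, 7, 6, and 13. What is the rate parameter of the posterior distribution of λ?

Total count: 14 + 10 + 15 + 14 + 7 + 6 + 13 = 79.
Total exposure: 7 nights.
Conjugate update: add total count to the shape and total exposure to the rate, giving Gamma(86, 19).

19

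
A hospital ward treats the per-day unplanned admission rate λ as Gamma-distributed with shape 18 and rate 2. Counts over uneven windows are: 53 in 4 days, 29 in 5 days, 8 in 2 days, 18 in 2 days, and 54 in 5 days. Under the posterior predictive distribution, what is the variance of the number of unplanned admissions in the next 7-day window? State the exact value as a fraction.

Total count: 53 + 29 + 8 + 18 + 54 = 162.
Total exposure: 4 + 5 + 2 + 2 + 5 = 18 days.
By Gamma–Poisson conjugacy, the posterior is Gamma(α + Σx, β + Σt) = Gamma(18 + 162, 2 + 18) = Gamma(180, 20).
The posterior predictive for a window of length T is Negative Binomial with variance T·α'·(β'+T)/β'² = 7·180·27/400 = 1701/20.

1701/20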